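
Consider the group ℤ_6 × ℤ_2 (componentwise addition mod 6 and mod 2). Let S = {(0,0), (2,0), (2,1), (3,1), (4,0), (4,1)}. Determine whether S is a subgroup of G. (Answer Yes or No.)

No

Closure fails: (4,0) + (2,1) = (0,1) ∉ S. So S is not a subgroup.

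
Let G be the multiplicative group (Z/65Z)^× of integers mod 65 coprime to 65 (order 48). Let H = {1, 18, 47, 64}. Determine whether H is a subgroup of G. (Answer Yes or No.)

Yes

|H| = 4 divides |G| = 48, consistent with Lagrange.
H contains the identity, every element's inverse is in H, and H is closed under ·: it is a subgroup.
In fact H = ⟨18⟩.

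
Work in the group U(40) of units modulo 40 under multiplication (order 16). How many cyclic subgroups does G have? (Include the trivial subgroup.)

12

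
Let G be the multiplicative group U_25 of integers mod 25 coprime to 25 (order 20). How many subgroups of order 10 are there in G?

|G| = 20 and 10 | 20, so subgroups of order 10 are possible by Lagrange.
The subgroups of order 10 are: {1, 4, 6, 9, 11, 14, 16, 19, 21, 24}.
So G has 1 subgroup of order 10.

1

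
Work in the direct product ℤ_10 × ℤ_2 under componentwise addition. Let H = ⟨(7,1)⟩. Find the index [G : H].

|⟨(7,1)⟩| = 10 and |G| = 20.
By Lagrange, [G : H] = |G|/|H| = 20/10 = 2.

2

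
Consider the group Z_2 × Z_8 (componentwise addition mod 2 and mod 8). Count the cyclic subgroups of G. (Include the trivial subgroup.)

8

Each element a generates a cyclic subgroup ⟨a⟩; distinct elements may generate the same one (a cyclic group of order d has φ(d) generators).
Cyclic subgroups by order — order 1: 1; order 2: 3; order 4: 2; order 8: 2.
Total: 8.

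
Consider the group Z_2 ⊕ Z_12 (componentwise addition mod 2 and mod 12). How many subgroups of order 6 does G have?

3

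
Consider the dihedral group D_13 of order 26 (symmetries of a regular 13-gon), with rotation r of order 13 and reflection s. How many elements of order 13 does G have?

12

Enumerating element orders in G gives 12 elements of order 13.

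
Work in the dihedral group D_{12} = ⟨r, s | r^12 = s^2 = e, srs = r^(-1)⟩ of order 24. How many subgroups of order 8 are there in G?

3

|G| = 24 and 8 | 24, so subgroups of order 8 are possible by Lagrange.
The subgroups of order 8 are: {e, r^3, r^6, r^9, rs, r^4s, r^7s, r^10s}; {e, r^3, r^6, r^9, r^2s, r^5s, r^8s, r^11s}; {e, r^3, r^6, r^9, s, r^3s, r^6s, r^9s}.
So G has 3 subgroups of order 8.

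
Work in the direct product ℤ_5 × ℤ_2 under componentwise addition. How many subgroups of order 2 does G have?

|G| = 10 and 2 | 10, so subgroups of order 2 are possible by Lagrange.
The subgroups of order 2 are: {(0,0), (0,1)}.
So G has 1 subgroup of order 2.

1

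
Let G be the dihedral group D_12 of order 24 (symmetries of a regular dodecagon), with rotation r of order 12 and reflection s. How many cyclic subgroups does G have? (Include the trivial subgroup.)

18

A cyclic subgroup of order d is generated by each of its φ(d) elements of order d, so the cyclic subgroups of order d number (#elements of order d)/φ(d).
Cyclic subgroups by order — order 1: 1; order 2: 13; order 3: 1; order 4: 1; order 6: 1; order 12: 1.
Total: 18.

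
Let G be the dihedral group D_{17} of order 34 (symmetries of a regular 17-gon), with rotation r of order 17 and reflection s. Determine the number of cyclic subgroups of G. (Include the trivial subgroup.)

Each element a generates a cyclic subgroup ⟨a⟩; distinct elements may generate the same one (a cyclic group of order d has φ(d) generators).
Cyclic subgroups by order — order 1: 1; order 2: 17; order 17: 1.
Total: 19.

19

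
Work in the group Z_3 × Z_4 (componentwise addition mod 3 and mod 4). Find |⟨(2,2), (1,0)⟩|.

|⟨(2,2)⟩| = 6 and |⟨(1,0)⟩| = 3, so |H| is a multiple of lcm(6, 3) = 6 and divides |G| = 12.
Closing under the operation: H = {(0,0), (0,2), (1,0), (1,2), (2,0), (2,2)}, so |H| = 6.

6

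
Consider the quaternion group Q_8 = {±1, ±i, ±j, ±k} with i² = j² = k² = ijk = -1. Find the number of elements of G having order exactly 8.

0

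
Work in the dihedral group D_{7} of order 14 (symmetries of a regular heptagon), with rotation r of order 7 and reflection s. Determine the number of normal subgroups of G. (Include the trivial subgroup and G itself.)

G has 10 subgroups. Checking conjugation-invariance by order — order 1: 1/1 normal; order 2: 0/7 normal; order 7: 1/1 normal; order 14: 1/1 normal.
Total normal subgroups: 3.

3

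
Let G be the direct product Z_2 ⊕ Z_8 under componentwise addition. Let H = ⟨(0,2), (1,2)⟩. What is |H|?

|⟨(0,2)⟩| = 4 and |⟨(1,2)⟩| = 4, so |H| is a multiple of lcm(4, 4) = 4 and divides |G| = 16.
Closing under the operation: H = {(0,0), (0,2), (0,4), (0,6), (1,0), (1,2), (1,4), (1,6)}, so |H| = 8.

8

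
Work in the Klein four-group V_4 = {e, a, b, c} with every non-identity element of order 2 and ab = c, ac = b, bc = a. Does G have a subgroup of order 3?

No

3 does not divide |G| = 4, so by Lagrange no subgroup of order 3 exists.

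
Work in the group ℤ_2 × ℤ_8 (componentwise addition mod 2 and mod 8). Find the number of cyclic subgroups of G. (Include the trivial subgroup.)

8

A cyclic subgroup of order d is generated by each of its φ(d) elements of order d, so the cyclic subgroups of order d number (#elements of order d)/φ(d).
Cyclic subgroups by order — order 1: 1; order 2: 3; order 4: 2; order 8: 2.
Total: 8.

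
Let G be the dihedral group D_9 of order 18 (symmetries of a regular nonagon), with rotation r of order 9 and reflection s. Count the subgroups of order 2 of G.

9

|G| = 18 and 2 | 18, so subgroups of order 2 are possible by Lagrange.
The subgroups of order 2 are: {e, r^2s}; {e, r^3s}; {e, r^4s}; {e, r^5s}; … (9 in all).
So G has 9 subgroups of order 2.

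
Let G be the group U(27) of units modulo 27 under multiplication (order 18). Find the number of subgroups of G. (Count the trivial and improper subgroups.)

|G| = 18, so by Lagrange every subgroup order divides 18. Divisors: 1, 2, 3, 6, 9, 18.
Subgroups by order — order 1: 1; order 2: 1; order 3: 1; order 6: 1; order 9: 1; order 18: 1.
Total: 1 + 1 + 1 + 1 + 1 + 1 = 6.

6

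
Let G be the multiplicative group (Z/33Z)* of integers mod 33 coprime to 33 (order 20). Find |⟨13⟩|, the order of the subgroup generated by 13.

Compute successive powers of 13 mod 33: 13, 4, 19, 16, 10, 31, 7, 25, …; 13^10 ≡ 1 (mod 33).
So |⟨13⟩| = 10.

10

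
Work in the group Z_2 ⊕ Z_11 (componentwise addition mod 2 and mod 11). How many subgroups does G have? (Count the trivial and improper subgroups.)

4

|G| = 22, so by Lagrange every subgroup order divides 22. Divisors: 1, 2, 11, 22.
Subgroups by order — order 1: 1; order 2: 1; order 11: 1; order 22: 1.
Total: 1 + 1 + 1 + 1 = 4.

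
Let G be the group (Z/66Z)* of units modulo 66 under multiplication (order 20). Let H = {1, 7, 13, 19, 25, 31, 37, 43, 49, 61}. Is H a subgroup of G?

Yes

|H| = 10 divides |G| = 20, consistent with Lagrange.
H contains the identity, every element's inverse is in H, and H is closed under ·: it is a subgroup.
In fact H = ⟨7⟩.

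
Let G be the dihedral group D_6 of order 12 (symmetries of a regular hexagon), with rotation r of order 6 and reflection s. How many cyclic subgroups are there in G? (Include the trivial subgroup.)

A cyclic subgroup of order d is generated by each of its φ(d) elements of order d, so the cyclic subgroups of order d number (#elements of order d)/φ(d).
Cyclic subgroups by order — order 1: 1; order 2: 7; order 3: 1; order 6: 1.
Total: 10.

10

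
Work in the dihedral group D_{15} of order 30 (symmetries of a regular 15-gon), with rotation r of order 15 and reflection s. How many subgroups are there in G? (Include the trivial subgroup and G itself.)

28

|G| = 30, so by Lagrange every subgroup order divides 30. Divisors: 1, 2, 3, 5, 6, 10, 15, 30.
Subgroups by order — order 1: 1; order 2: 15; order 3: 1; order 5: 1; order 6: 5; order 10: 3; order 15: 1; order 30: 1.
Total: 1 + 15 + 1 + 1 + 5 + 3 + 1 + 1 = 28.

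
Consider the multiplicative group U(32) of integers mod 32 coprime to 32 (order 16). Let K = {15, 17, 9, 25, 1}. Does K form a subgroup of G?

|K| = 5 does not divide |G| = 16, so by Lagrange K is not a subgroup.

No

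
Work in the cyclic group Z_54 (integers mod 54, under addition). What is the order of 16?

27

In Z_54, the order of an element a is n/gcd(a, n).
gcd(16, 54) = 2, so |⟨16⟩| = 54/2 = 27.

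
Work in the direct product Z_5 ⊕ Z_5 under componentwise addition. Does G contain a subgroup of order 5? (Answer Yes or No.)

5 | 25. A subgroup of order 5 is {(0,0), (0,1), (0,2), (0,3), (0,4)}.

Yes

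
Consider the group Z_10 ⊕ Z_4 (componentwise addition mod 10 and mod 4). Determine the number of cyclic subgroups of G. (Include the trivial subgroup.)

12

Each element a generates a cyclic subgroup ⟨a⟩; distinct elements may generate the same one (a cyclic group of order d has φ(d) generators).
Cyclic subgroups by order — order 1: 1; order 2: 3; order 4: 2; order 5: 1; order 10: 3; order 20: 2.
Total: 12.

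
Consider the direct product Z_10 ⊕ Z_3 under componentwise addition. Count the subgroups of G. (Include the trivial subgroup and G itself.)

|G| = 30, so by Lagrange every subgroup order divides 30. Divisors: 1, 2, 3, 5, 6, 10, 15, 30.
Subgroups by order — order 1: 1; order 2: 1; order 3: 1; order 5: 1; order 6: 1; order 10: 1; order 15: 1; order 30: 1.
Total: 1 + 1 + 1 + 1 + 1 + 1 + 1 + 1 = 8.

8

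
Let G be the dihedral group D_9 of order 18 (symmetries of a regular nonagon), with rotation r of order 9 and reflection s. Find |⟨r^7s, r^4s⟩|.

6

|⟨r^7s⟩| = 2 and |⟨r^4s⟩| = 2, so |H| is a multiple of lcm(2, 2) = 2 and divides |G| = 18.
Closing under the operation: H = {e, r^3, r^6, rs, r^4s, r^7s}, so |H| = 6.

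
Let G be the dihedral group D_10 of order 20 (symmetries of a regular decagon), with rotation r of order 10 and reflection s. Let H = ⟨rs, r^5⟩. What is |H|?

|⟨rs⟩| = 2 and |⟨r^5⟩| = 2, so |H| is a multiple of lcm(2, 2) = 2 and divides |G| = 20.
Closing under the operation: H = {e, r^5, rs, r^6s}, so |H| = 4.

4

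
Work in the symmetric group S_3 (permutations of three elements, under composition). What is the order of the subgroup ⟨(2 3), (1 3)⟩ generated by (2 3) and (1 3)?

|⟨(2 3)⟩| = 2 and |⟨(1 3)⟩| = 2, so |H| is a multiple of lcm(2, 2) = 2 and divides |G| = 6.
Closing {(2 3), (1 3)} under the group operation gives all of G, so |H| = 6.

6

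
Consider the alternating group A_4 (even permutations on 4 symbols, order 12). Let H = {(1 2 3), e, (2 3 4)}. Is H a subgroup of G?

No

(1 2 3) ∈ H but its inverse (1 3 2) ∉ H, so H is not a subgroup.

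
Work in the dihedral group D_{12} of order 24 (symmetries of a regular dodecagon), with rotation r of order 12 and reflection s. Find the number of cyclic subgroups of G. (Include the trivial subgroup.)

18

Each element a generates a cyclic subgroup ⟨a⟩; distinct elements may generate the same one (a cyclic group of order d has φ(d) generators).
Cyclic subgroups by order — order 1: 1; order 2: 13; order 3: 1; order 4: 1; order 6: 1; order 12: 1.
Total: 18.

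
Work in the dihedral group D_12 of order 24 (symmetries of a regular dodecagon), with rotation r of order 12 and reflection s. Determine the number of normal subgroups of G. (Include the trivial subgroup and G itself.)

9

G has 34 subgroups. Checking conjugation-invariance by order — order 1: 1/1 normal; order 2: 1/13 normal; order 3: 1/1 normal; order 4: 1/7 normal; order 6: 1/5 normal; order 8: 0/3 normal; order 12: 3/3 normal; order 24: 1/1 normal.
Total normal subgroups: 9.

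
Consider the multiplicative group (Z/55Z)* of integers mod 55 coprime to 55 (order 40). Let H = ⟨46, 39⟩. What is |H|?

20

|⟨46⟩| = 10 and |⟨39⟩| = 10, so |H| is a multiple of lcm(10, 10) = 10 and divides |G| = 40.
Closing under the operation: H = {1, 4, 6, 9, 14, 16, 19, 21, 24, 26, 29, 31, 34, 36, 39, 41, 46, 49, 51, 54}, so |H| = 20.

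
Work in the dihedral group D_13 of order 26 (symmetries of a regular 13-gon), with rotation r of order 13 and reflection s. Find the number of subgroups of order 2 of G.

|G| = 26 and 2 | 26, so subgroups of order 2 are possible by Lagrange.
The subgroups of order 2 are: {e, r^10s}; {e, r^11s}; {e, r^12s}; {e, r^2s}; … (13 in all).
So G has 13 subgroups of order 2.

13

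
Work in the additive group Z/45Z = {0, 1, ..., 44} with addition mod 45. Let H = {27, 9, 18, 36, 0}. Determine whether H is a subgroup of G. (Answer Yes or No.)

Yes

|H| = 5 divides |G| = 45, consistent with Lagrange.
H contains the identity, every element's inverse is in H, and H is closed under +: it is a subgroup.
In fact H = ⟨18⟩.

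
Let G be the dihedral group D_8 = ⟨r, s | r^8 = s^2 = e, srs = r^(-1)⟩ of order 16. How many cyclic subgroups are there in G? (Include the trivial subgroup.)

12

Each element a generates a cyclic subgroup ⟨a⟩; distinct elements may generate the same one (a cyclic group of order d has φ(d) generators).
Cyclic subgroups by order — order 1: 1; order 2: 9; order 4: 1; order 8: 1.
Total: 12.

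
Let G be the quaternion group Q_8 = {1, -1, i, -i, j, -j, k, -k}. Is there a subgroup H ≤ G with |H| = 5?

5 does not divide |G| = 8, so by Lagrange no subgroup of order 5 exists.

No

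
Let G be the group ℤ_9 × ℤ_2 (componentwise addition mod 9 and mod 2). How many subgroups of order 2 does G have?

|G| = 18 and 2 | 18, so subgroups of order 2 are possible by Lagrange.
The subgroups of order 2 are: {(0,0), (0,1)}.
So G has 1 subgroup of order 2.

1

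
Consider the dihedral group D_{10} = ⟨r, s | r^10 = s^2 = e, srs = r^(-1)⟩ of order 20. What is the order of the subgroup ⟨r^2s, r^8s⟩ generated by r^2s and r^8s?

10

|⟨r^2s⟩| = 2 and |⟨r^8s⟩| = 2, so |H| is a multiple of lcm(2, 2) = 2 and divides |G| = 20.
Closing under the operation: H = {e, r^2, r^4, r^6, r^8, s, r^2s, r^4s, r^6s, r^8s}, so |H| = 10.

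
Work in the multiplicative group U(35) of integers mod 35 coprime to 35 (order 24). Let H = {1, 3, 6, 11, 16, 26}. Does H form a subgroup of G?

No

3 ∈ H but its inverse 12 ∉ H, so H is not a subgroup.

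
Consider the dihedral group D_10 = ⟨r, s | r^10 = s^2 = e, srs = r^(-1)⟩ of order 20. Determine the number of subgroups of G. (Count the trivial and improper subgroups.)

22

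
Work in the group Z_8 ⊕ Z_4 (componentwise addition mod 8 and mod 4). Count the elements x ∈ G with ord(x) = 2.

An element (a,b) has order lcm(ord(a), ord(b)); count pairs with lcm equal to 2.
Enumerating gives 3 such elements.

3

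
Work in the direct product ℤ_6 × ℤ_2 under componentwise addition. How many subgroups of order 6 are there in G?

3

|G| = 12 and 6 | 12, so subgroups of order 6 are possible by Lagrange.
The subgroups of order 6 are: {(0,0), (0,1), (2,0), (2,1), (4,0), (4,1)}; {(0,0), (1,0), (2,0), (3,0), (4,0), (5,0)}; {(0,0), (1,1), (2,0), (3,1), (4,0), (5,1)}.
So G has 3 subgroups of order 6.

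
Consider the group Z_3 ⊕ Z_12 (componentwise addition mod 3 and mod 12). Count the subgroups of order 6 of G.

|G| = 36 and 6 | 36, so subgroups of order 6 are possible by Lagrange.
The subgroups of order 6 are: {(0,0), (0,2), (0,4), (0,6), (0,8), (0,10)}; {(0,0), (0,6), (1,0), (1,6), (2,0), (2,6)}; {(0,0), (0,6), (1,4), (1,10), (2,2), (2,8)}; {(0,0), (0,6), (1,2), (1,8), (2,4), (2,10)}.
So G has 4 subgroups of order 6.

4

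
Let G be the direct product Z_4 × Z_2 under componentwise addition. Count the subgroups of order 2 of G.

3

|G| = 8 and 2 | 8, so subgroups of order 2 are possible by Lagrange.
The subgroups of order 2 are: {(0,0), (0,1)}; {(0,0), (2,0)}; {(0,0), (2,1)}.
So G has 3 subgroups of order 2.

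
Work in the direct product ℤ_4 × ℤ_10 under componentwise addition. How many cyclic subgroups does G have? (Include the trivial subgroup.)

Group the elements of G by the cyclic subgroup they generate; each cyclic subgroup of order d accounts for φ(d) elements.
Cyclic subgroups by order — order 1: 1; order 2: 3; order 4: 2; order 5: 1; order 10: 3; order 20: 2.
Total: 12.

12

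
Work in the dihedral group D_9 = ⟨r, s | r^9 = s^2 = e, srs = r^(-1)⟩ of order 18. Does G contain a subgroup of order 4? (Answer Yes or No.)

No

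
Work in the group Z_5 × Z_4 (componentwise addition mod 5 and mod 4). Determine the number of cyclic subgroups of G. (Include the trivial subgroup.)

6

Group the elements of G by the cyclic subgroup they generate; each cyclic subgroup of order d accounts for φ(d) elements.
Cyclic subgroups by order — order 1: 1; order 2: 1; order 4: 1; order 5: 1; order 10: 1; order 20: 1.
Total: 6.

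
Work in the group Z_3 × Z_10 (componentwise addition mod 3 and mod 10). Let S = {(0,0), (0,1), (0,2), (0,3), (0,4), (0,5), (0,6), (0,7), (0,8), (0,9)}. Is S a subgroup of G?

|S| = 10 divides |G| = 30, consistent with Lagrange.
S contains the identity, every element's inverse is in S, and S is closed under +: it is a subgroup.
In fact S = ⟨(0,1)⟩.

Yes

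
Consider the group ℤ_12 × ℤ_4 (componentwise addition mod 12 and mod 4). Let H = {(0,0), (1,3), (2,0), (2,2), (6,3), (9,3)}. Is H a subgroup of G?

No

(1,3) ∈ H but its inverse (11,1) ∉ H, so H is not a subgroup.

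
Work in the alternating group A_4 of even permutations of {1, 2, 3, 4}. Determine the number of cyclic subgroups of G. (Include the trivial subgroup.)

8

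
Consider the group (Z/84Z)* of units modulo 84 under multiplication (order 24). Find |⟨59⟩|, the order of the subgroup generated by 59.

Compute successive powers of 59 mod 84: 59, 37, 83, 25, 47, 1; 59^6 ≡ 1 (mod 84).
So |⟨59⟩| = 6.

6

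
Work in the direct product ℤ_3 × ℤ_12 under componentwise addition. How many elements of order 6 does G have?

8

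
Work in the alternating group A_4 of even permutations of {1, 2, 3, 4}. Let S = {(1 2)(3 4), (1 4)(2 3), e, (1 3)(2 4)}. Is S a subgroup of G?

|S| = 4 divides |G| = 12, consistent with Lagrange.
S contains the identity, every element's inverse is in S, and S is closed under ∘: it is a subgroup.

Yes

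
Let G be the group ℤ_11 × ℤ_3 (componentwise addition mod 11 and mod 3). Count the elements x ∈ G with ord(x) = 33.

20

An element (a,b) has order lcm(ord(a), ord(b)); count pairs with lcm equal to 33.
Enumerating gives 20 such elements.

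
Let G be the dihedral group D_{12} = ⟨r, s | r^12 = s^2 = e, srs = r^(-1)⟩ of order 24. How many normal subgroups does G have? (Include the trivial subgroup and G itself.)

9

G has 34 subgroups. Checking conjugation-invariance by order — order 1: 1/1 normal; order 2: 1/13 normal; order 3: 1/1 normal; order 4: 1/7 normal; order 6: 1/5 normal; order 8: 0/3 normal; order 12: 3/3 normal; order 24: 1/1 normal.
Total normal subgroups: 9.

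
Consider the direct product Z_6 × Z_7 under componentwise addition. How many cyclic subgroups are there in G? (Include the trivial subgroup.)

8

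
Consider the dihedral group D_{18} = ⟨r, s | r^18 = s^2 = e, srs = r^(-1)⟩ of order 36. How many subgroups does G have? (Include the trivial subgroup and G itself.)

45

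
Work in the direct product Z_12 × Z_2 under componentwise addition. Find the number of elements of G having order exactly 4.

An element (a,b) has order lcm(ord(a), ord(b)); count pairs with lcm equal to 4.
Enumerating gives 4 such elements.

4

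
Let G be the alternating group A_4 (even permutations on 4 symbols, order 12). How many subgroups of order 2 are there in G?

3

|G| = 12 and 2 | 12, so subgroups of order 2 are possible by Lagrange.
The subgroups of order 2 are: {e, (1 2)(3 4)}; {e, (1 3)(2 4)}; {e, (1 4)(2 3)}.
So G has 3 subgroups of order 2.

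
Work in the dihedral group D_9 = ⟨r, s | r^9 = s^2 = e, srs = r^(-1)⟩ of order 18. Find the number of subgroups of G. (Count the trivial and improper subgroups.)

|G| = 18, so by Lagrange every subgroup order divides 18. Divisors: 1, 2, 3, 6, 9, 18.
Subgroups by order — order 1: 1; order 2: 9; order 3: 1; order 6: 3; order 9: 1; order 18: 1.
Total: 1 + 9 + 1 + 3 + 1 + 1 = 16.

16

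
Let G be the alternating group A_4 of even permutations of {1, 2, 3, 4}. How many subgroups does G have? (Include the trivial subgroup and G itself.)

10

|G| = 12, so by Lagrange every subgroup order divides 12. Divisors: 1, 2, 3, 4, 6, 12.
Subgroups by order — order 1: 1; order 2: 3; order 3: 4; order 4: 1; order 6: 0; order 12: 1.
Total: 1 + 3 + 4 + 1 + 0 + 1 = 10.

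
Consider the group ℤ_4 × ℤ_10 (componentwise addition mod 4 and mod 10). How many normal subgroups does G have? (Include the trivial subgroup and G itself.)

G is abelian, so every subgroup is normal.
G has 16 subgroups in total, hence 16 normal subgroups.

16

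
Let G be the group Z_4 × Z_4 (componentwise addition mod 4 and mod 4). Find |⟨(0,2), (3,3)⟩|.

8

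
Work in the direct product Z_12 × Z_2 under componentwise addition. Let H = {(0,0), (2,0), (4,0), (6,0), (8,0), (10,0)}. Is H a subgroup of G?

Yes

|H| = 6 divides |G| = 24, consistent with Lagrange.
H contains the identity, every element's inverse is in H, and H is closed under +: it is a subgroup.
In fact H = ⟨(10,0)⟩.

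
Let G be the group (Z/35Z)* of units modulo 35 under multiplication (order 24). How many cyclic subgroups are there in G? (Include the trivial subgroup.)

A cyclic subgroup of order d is generated by each of its φ(d) elements of order d, so the cyclic subgroups of order d number (#elements of order d)/φ(d).
Cyclic subgroups by order — order 1: 1; order 2: 3; order 3: 1; order 4: 2; order 6: 3; order 12: 2.
Total: 12.

12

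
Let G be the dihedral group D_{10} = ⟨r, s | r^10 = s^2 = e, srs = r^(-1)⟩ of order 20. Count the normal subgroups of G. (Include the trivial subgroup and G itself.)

7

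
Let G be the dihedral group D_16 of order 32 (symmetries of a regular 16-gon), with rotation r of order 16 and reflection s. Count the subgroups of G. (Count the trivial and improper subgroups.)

36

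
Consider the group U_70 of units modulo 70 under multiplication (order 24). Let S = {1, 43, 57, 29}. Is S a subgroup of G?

|S| = 4 divides |G| = 24, consistent with Lagrange.
S contains the identity, every element's inverse is in S, and S is closed under ·: it is a subgroup.
In fact S = ⟨43⟩.

Yes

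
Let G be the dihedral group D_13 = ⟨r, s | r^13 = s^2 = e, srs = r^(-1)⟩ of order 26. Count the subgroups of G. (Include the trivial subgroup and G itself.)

16

|G| = 26, so by Lagrange every subgroup order divides 26. Divisors: 1, 2, 13, 26.
Subgroups by order — order 1: 1; order 2: 13; order 13: 1; order 26: 1.
Total: 1 + 13 + 1 + 1 = 16.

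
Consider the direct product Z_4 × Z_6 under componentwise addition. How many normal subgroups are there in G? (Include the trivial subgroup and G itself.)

G is abelian, so every subgroup is normal.
G has 16 subgroups in total, hence 16 normal subgroups.

16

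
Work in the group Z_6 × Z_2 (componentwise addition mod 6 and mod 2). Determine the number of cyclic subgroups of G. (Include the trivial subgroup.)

8

Each element a generates a cyclic subgroup ⟨a⟩; distinct elements may generate the same one (a cyclic group of order d has φ(d) generators).
Cyclic subgroups by order — order 1: 1; order 2: 3; order 3: 1; order 6: 3.
Total: 8.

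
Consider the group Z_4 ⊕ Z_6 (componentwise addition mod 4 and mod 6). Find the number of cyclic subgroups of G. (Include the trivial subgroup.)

Group the elements of G by the cyclic subgroup they generate; each cyclic subgroup of order d accounts for φ(d) elements.
Cyclic subgroups by order — order 1: 1; order 2: 3; order 3: 1; order 4: 2; order 6: 3; order 12: 2.
Total: 12.

12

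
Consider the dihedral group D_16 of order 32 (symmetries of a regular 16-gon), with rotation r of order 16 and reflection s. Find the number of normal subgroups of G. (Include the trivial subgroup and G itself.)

G has 36 subgroups. Checking conjugation-invariance by order — order 1: 1/1 normal; order 2: 1/17 normal; order 4: 1/9 normal; order 8: 1/5 normal; order 16: 3/3 normal; order 32: 1/1 normal.
Total normal subgroups: 8.

8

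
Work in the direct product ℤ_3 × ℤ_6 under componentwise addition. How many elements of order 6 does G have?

An element (a,b) has order lcm(ord(a), ord(b)); count pairs with lcm equal to 6.
Enumerating gives 8 such elements.

8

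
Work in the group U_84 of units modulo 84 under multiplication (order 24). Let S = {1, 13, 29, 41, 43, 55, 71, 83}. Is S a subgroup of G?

Yes

|S| = 8 divides |G| = 24, consistent with Lagrange.
S contains the identity, every element's inverse is in S, and S is closed under ·: it is a subgroup.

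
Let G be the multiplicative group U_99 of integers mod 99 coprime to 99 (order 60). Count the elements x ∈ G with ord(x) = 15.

8

The elements of order 15 are: 4, 16, 25, 31, 49, 58, 70, 97.
That's 8.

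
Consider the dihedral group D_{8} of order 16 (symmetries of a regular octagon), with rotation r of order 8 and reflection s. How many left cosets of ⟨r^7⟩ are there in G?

|⟨r^7⟩| = 8 and |G| = 16.
By Lagrange, [G : H] = |G|/|H| = 16/8 = 2.

2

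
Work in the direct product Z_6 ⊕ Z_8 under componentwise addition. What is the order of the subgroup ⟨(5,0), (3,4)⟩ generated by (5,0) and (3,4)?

12

|⟨(5,0)⟩| = 6 and |⟨(3,4)⟩| = 2, so |H| is a multiple of lcm(6, 2) = 6 and divides |G| = 48.
Closing under the operation: H = {(0,0), (0,4), (1,0), (1,4), (2,0), (2,4), (3,0), (3,4), (4,0), (4,4), (5,0), (5,4)}, so |H| = 12.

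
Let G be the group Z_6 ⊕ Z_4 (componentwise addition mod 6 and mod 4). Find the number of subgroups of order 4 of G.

|G| = 24 and 4 | 24, so subgroups of order 4 are possible by Lagrange.
The subgroups of order 4 are: {(0,0), (0,1), (0,2), (0,3)}; {(0,0), (0,2), (3,0), (3,2)}; {(0,0), (0,2), (3,1), (3,3)}.
So G has 3 subgroups of order 4.

3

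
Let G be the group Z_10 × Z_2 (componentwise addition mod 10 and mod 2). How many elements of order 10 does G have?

12

An element (a,b) has order lcm(ord(a), ord(b)); count pairs with lcm equal to 10.
Enumerating gives 12 such elements.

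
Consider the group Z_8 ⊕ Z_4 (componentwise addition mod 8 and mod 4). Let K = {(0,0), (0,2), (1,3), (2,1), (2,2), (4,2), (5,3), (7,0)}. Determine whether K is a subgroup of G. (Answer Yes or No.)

No

(2,1) ∈ K but its inverse (6,3) ∉ K, so K is not a subgroup.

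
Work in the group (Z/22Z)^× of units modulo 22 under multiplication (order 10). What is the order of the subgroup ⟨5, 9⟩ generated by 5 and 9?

|⟨5⟩| = 5 and |⟨9⟩| = 5, so |H| is a multiple of lcm(5, 5) = 5 and divides |G| = 10.
Closing under the operation: H = {1, 3, 5, 9, 15}, so |H| = 5.

5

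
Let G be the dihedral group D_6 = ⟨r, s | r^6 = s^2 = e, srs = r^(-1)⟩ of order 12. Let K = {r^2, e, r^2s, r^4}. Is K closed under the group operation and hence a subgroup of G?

No

Closure fails: r^4 · r^2s = s ∉ K. So K is not a subgroup.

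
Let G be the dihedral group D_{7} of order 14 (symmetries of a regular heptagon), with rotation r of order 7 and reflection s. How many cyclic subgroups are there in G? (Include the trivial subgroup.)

9

Each element a generates a cyclic subgroup ⟨a⟩; distinct elements may generate the same one (a cyclic group of order d has φ(d) generators).
Cyclic subgroups by order — order 1: 1; order 2: 7; order 7: 1.
Total: 9.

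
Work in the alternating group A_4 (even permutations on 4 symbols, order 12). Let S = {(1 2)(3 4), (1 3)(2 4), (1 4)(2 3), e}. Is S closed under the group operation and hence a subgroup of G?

|S| = 4 divides |G| = 12, consistent with Lagrange.
S contains the identity, every element's inverse is in S, and S is closed under ∘: it is a subgroup.

Yes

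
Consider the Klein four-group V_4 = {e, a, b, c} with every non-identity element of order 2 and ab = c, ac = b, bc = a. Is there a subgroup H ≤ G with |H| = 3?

3 does not divide |G| = 4, so by Lagrange no subgroup of order 3 exists.

No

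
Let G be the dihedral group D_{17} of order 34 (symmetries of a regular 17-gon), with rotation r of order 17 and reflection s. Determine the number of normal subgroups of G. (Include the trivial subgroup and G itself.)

G has 20 subgroups. Checking conjugation-invariance by order — order 1: 1/1 normal; order 2: 0/17 normal; order 17: 1/1 normal; order 34: 1/1 normal.
Total normal subgroups: 3.

3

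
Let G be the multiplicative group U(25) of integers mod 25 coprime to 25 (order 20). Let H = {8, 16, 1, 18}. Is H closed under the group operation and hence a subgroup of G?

No

8 ∈ H but its inverse 22 ∉ H, so H is not a subgroup.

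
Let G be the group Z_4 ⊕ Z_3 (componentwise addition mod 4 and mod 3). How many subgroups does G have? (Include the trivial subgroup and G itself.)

|G| = 12, so by Lagrange every subgroup order divides 12. Divisors: 1, 2, 3, 4, 6, 12.
Subgroups by order — order 1: 1; order 2: 1; order 3: 1; order 4: 1; order 6: 1; order 12: 1.
Total: 1 + 1 + 1 + 1 + 1 + 1 = 6.

6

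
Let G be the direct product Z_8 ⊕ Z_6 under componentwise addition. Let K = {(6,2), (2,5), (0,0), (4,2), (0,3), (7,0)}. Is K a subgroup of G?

(6,2) ∈ K but its inverse (2,4) ∉ K, so K is not a subgroup.

No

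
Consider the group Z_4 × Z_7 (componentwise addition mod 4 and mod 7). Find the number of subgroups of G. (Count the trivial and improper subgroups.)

|G| = 28, so by Lagrange every subgroup order divides 28. Divisors: 1, 2, 4, 7, 14, 28.
Subgroups by order — order 1: 1; order 2: 1; order 4: 1; order 7: 1; order 14: 1; order 28: 1.
Total: 1 + 1 + 1 + 1 + 1 + 1 = 6.

6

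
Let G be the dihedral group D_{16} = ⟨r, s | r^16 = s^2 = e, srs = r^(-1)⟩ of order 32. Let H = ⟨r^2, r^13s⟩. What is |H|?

16

|⟨r^2⟩| = 8 and |⟨r^13s⟩| = 2, so |H| is a multiple of lcm(8, 2) = 8 and divides |G| = 32.
Closing under the operation: H = {e, r^2, r^4, r^6, r^8, r^10, r^12, r^14, rs, r^3s, r^5s, r^7s, r^9s, r^11s, r^13s, r^15s}, so |H| = 16.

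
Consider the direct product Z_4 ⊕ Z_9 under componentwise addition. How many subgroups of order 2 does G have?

1

|G| = 36 and 2 | 36, so subgroups of order 2 are possible by Lagrange.
The subgroups of order 2 are: {(0,0), (2,0)}.
So G has 1 subgroup of order 2.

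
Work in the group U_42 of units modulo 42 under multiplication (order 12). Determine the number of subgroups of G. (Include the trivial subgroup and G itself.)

|G| = 12, so by Lagrange every subgroup order divides 12. Divisors: 1, 2, 3, 4, 6, 12.
Subgroups by order — order 1: 1; order 2: 3; order 3: 1; order 4: 1; order 6: 3; order 12: 1.
Total: 1 + 3 + 1 + 1 + 3 + 1 = 10.

10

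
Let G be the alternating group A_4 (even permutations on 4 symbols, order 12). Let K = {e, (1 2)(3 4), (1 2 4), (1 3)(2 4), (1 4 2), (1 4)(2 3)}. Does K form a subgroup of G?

Closure fails: (1 2)(3 4) ∘ (1 2 4) = (2 3 4) ∉ K. So K is not a subgroup.

No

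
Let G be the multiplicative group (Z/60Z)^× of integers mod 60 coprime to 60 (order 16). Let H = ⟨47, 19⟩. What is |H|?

|⟨47⟩| = 4 and |⟨19⟩| = 2, so |H| is a multiple of lcm(4, 2) = 4 and divides |G| = 16.
Closing under the operation: H = {1, 17, 19, 23, 31, 47, 49, 53}, so |H| = 8.

8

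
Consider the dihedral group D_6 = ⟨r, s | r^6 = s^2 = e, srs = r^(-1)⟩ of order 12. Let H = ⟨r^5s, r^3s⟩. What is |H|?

|⟨r^5s⟩| = 2 and |⟨r^3s⟩| = 2, so |H| is a multiple of lcm(2, 2) = 2 and divides |G| = 12.
Closing under the operation: H = {e, r^2, r^4, rs, r^3s, r^5s}, so |H| = 6.

6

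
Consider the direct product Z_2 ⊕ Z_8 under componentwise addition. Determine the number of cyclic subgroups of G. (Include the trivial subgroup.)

Group the elements of G by the cyclic subgroup they generate; each cyclic subgroup of order d accounts for φ(d) elements.
Cyclic subgroups by order — order 1: 1; order 2: 3; order 4: 2; order 8: 2.
Total: 8.

8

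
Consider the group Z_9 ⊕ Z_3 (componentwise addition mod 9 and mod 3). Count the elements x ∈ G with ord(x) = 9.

An element (a,b) has order lcm(ord(a), ord(b)); count pairs with lcm equal to 9.
Enumerating gives 18 such elements.

18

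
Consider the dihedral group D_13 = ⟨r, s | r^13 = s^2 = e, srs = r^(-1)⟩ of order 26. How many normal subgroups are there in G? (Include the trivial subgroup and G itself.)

3

G has 16 subgroups. Checking conjugation-invariance by order — order 1: 1/1 normal; order 2: 0/13 normal; order 13: 1/1 normal; order 26: 1/1 normal.
Total normal subgroups: 3.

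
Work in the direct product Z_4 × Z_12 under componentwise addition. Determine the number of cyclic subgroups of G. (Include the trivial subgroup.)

A cyclic subgroup of order d is generated by each of its φ(d) elements of order d, so the cyclic subgroups of order d number (#elements of order d)/φ(d).
Cyclic subgroups by order — order 1: 1; order 2: 3; order 3: 1; order 4: 6; order 6: 3; order 12: 6.
Total: 20.

20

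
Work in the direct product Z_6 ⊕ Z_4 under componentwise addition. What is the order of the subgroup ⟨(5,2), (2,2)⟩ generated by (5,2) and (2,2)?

|⟨(5,2)⟩| = 6 and |⟨(2,2)⟩| = 6, so |H| is a multiple of lcm(6, 6) = 6 and divides |G| = 24.
Closing under the operation: H = {(0,0), (0,2), (1,0), (1,2), (2,0), (2,2), (3,0), (3,2), (4,0), (4,2), (5,0), (5,2)}, so |H| = 12.

12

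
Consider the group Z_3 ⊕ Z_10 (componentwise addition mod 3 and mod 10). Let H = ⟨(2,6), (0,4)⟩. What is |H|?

15

|⟨(2,6)⟩| = 15 and |⟨(0,4)⟩| = 5, so |H| is a multiple of lcm(15, 5) = 15 and divides |G| = 30.
Closing under the operation: H = {(0,0), (0,2), (0,4), (0,6), (0,8), (1,0), (1,2), (1,4), (1,6), (1,8), (2,0), (2,2), (2,4), (2,6), (2,8)}, so |H| = 15.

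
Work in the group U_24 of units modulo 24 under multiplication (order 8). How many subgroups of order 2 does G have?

7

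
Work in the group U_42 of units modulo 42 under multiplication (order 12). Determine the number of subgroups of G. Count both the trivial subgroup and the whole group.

|G| = 12, so by Lagrange every subgroup order divides 12. Divisors: 1, 2, 3, 4, 6, 12.
Subgroups by order — order 1: 1; order 2: 3; order 3: 1; order 4: 1; order 6: 3; order 12: 1.
Total: 1 + 3 + 1 + 1 + 3 + 1 = 10.

10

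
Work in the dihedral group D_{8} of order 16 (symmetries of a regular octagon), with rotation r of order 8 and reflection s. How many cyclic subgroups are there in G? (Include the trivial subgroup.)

Group the elements of G by the cyclic subgroup they generate; each cyclic subgroup of order d accounts for φ(d) elements.
Cyclic subgroups by order — order 1: 1; order 2: 9; order 4: 1; order 8: 1.
Total: 12.

12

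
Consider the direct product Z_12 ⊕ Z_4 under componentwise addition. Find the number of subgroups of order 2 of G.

3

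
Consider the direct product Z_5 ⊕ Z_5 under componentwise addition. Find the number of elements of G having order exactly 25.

0

An element (a,b) has order lcm(ord(a), ord(b)); count pairs with lcm equal to 25.
Enumerating gives 0 such elements.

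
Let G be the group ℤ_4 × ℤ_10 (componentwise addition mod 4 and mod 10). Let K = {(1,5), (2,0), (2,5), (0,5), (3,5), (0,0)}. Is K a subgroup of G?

No

|K| = 6 does not divide |G| = 40, so by Lagrange K is not a subgroup.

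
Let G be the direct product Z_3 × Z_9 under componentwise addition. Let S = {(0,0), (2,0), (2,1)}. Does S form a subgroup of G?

(2,0) ∈ S but its inverse (1,0) ∉ S, so S is not a subgroup.

No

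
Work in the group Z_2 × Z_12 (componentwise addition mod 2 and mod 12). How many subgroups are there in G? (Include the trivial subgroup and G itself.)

16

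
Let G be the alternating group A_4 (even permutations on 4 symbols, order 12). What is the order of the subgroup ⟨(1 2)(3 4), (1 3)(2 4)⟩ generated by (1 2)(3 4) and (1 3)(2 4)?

|⟨(1 2)(3 4)⟩| = 2 and |⟨(1 3)(2 4)⟩| = 2, so |H| is a multiple of lcm(2, 2) = 2 and divides |G| = 12.
Closing under the operation: H = {e, (1 2)(3 4), (1 3)(2 4), (1 4)(2 3)}, so |H| = 4.

4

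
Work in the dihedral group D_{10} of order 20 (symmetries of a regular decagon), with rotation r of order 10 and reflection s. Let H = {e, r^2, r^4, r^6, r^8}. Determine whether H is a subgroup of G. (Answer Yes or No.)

Yes

|H| = 5 divides |G| = 20, consistent with Lagrange.
H contains the identity, every element's inverse is in H, and H is closed under ·: it is a subgroup.
In fact H = ⟨r^4⟩.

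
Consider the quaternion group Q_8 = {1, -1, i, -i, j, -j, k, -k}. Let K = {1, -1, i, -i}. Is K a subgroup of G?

Yes

|K| = 4 divides |G| = 8, consistent with Lagrange.
K contains the identity, every element's inverse is in K, and K is closed under ·: it is a subgroup.
In fact K = ⟨-i⟩.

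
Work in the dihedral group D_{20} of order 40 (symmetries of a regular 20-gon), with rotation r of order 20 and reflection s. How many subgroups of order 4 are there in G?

11

|G| = 40 and 4 | 40, so subgroups of order 4 are possible by Lagrange.
The subgroups of order 4 are: {e, r^10, s, r^10s}; {e, r^10, rs, r^11s}; {e, r^10, r^2s, r^12s}; {e, r^10, r^3s, r^13s}; … (11 in all).
So G has 11 subgroups of order 4.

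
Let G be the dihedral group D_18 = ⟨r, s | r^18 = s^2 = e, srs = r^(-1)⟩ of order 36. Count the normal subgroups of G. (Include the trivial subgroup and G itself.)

G has 45 subgroups. Checking conjugation-invariance by order — order 1: 1/1 normal; order 2: 1/19 normal; order 3: 1/1 normal; order 4: 0/9 normal; order 6: 1/7 normal; order 9: 1/1 normal; order 12: 0/3 normal; order 18: 3/3 normal; order 36: 1/1 normal.
Total normal subgroups: 9.

9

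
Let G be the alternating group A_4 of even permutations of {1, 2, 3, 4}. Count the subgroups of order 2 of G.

|G| = 12 and 2 | 12, so subgroups of order 2 are possible by Lagrange.
The subgroups of order 2 are: {e, (1 2)(3 4)}; {e, (1 3)(2 4)}; {e, (1 4)(2 3)}.
So G has 3 subgroups of order 2.

3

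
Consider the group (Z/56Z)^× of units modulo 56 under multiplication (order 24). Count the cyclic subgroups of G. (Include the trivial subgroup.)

16

A cyclic subgroup of order d is generated by each of its φ(d) elements of order d, so the cyclic subgroups of order d number (#elements of order d)/φ(d).
Cyclic subgroups by order — order 1: 1; order 2: 7; order 3: 1; order 6: 7.
Total: 16.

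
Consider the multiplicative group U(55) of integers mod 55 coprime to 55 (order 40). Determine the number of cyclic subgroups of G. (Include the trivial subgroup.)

12

Group the elements of G by the cyclic subgroup they generate; each cyclic subgroup of order d accounts for φ(d) elements.
Cyclic subgroups by order — order 1: 1; order 2: 3; order 4: 2; order 5: 1; order 10: 3; order 20: 2.
Total: 12.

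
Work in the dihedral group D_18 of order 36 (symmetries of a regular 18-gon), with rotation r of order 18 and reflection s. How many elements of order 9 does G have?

6

The elements of order 9 are: r^2, r^4, r^8, r^10, r^14, r^16.
That's 6.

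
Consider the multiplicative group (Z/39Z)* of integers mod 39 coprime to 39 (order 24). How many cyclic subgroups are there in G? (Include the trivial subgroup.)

A cyclic subgroup of order d is generated by each of its φ(d) elements of order d, so the cyclic subgroups of order d number (#elements of order d)/φ(d).
Cyclic subgroups by order — order 1: 1; order 2: 3; order 3: 1; order 4: 2; order 6: 3; order 12: 2.
Total: 12.

12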